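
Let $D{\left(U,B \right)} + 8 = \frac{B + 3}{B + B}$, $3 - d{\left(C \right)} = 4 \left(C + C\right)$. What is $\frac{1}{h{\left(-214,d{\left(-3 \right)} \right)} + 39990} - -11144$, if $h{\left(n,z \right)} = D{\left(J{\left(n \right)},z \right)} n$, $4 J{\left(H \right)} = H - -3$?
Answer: $\frac{4170619721}{374248} \approx 11144.0$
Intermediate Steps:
$J{\left(H \right)} = \frac{3}{4} + \frac{H}{4}$ ($J{\left(H \right)} = \frac{H - -3}{4} = \frac{H + 3}{4} = \frac{3 + H}{4} = \frac{3}{4} + \frac{H}{4}$)
$d{\left(C \right)} = 3 - 8 C$ ($d{\left(C \right)} = 3 - 4 \left(C + C\right) = 3 - 4 \cdot 2 C = 3 - 8 C$)
$D{\left(U,B \right)} = -8 + \frac{3 + B}{2 B}$ ($D{\left(U,B \right)} = -8 + \frac{B + 3}{B + B} = -8 + \frac{3 + B}{2 B}$)
$h{\left(n,z \right)} = \frac{3 n \left(1 - 5 z\right)}{2 z}$ ($h{\left(n,z \right)} = \frac{3 \left(1 - 5 z\right)}{2 z} n = \frac{3 n \left(1 - 5 z\right)}{2 z}$)
$\frac{1}{h{\left(-214,d{\left(-3 \right)} \right)} + 39990} - -11144 = \frac{1}{\frac{3}{2} \left(-214\right) \frac{1}{3 - -24} \left(1 - 5 \left(3 - -24\right)\right) + 39990} - -11144 = \frac{1}{\frac{3}{2} \left(-214\right) \frac{1}{3 + 24} \left(1 - 5 \left(3 + 24\right)\right) + 39990} + 11144 = \frac{1}{\frac{3}{2} \left(-214\right) \frac{1}{27} \left(1 - 135\right) + 39990} + 11144 = \frac{1}{\frac{3}{2} \left(-214\right) \frac{1}{27} \left(-134\right) + 39990} + 11144 = \frac{1}{\frac{14338}{9} + 39990} + 11144 = \frac{1}{\frac{374248}{9}} + 11144 = \frac{9}{374248} + 11144 = \frac{4170619721}{374248}$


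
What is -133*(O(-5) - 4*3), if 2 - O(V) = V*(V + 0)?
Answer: 4655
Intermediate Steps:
O(V) = 2 - V² (O(V) = 2 - V*(V + 0) = 2 - V*V = 2 - V²)
-133*(O(-5) - 4*3) = -133*((2 - 1*(-5)²) - 4*3) = -133*((2 - 1*25) - 12) = -133*((2 - 25) - 12) = -133*(-23 - 12) = -133*(-35) = 4655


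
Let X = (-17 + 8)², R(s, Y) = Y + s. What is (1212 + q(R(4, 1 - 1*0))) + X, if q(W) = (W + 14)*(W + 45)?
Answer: 2243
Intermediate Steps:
q(W) = (14 + W)*(45 + W)
X = 81 (X = (-9)² = 81)
(1212 + q(R(4, 1 - 1*0))) + X = (1212 + (630 + ((1 - 1*0) + 4)² + 59*((1 - 1*0) + 4))) + 81 = (1212 + (630 + ((1 + 0) + 4)² + 59*((1 + 0) + 4))) + 81 = (1212 + (630 + (1 + 4)² + 59*(1 + 4))) + 81 = (1212 + (630 + 5² + 59*5)) + 81 = (1212 + (630 + 25 + 295)) + 81 = (1212 + 950) + 81 = 2162 + 81 = 2243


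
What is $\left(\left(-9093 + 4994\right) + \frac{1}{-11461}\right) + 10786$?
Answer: $\frac{76639706}{11461} \approx 6687.0$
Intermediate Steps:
$\left(\left(-9093 + 4994\right) + \frac{1}{-11461}\right) + 10786 = \left(-4099 - \frac{1}{11461}\right) + 10786 = - \frac{46978640}{11461} + 10786 = \frac{76639706}{11461}$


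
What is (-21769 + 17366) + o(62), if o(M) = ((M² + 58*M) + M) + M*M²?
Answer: 241427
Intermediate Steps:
o(M) = M² + M³ + 59*M (o(M) = (M² + 59*M) + M³ = M² + M³ + 59*M)
(-21769 + 17366) + o(62) = (-21769 + 17366) + 62*(59 + 62 + 62²) = -4403 + 62*(59 + 62 + 3844) = -4403 + 62*3965 = -4403 + 245830 = 241427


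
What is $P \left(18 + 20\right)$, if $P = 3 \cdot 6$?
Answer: $684$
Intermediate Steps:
$P = 18$
$P \left(18 + 20\right) = 18 \left(18 + 20\right) = 18 \cdot 38 = 684$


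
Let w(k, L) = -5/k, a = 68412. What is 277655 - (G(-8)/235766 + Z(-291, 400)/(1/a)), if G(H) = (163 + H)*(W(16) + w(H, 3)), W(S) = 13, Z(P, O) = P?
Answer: 38072525375121/1886128 ≈ 2.0186e+7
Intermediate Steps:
G(H) = (13 - 5/H)*(163 + H) (G(H) = (163 + H)*(13 - 5/H) = (13 - 5/H)*(163 + H))
277655 - (G(-8)/235766 + Z(-291, 400)/(1/a)) = 277655 - ((2114 - 815/(-8) + 13*(-8))/235766 - 291/(1/68412)) = 277655 - ((2114 - 815*(-⅛) - 104)*(1/235766) - 291/1/68412) = 277655 - ((2114 + 815/8 - 104)*(1/235766) - 291*68412) = 277655 - ((16895/8)*(1/235766) - 19907892) = 277655 - (16895/1886128 - 19907892) = 277655 - 1*(-37548832505281/1886128) = 277655 + 37548832505281/1886128 = 38072525375121/1886128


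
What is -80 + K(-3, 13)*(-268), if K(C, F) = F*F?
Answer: -45372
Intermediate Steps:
K(C, F) = F²
-80 + K(-3, 13)*(-268) = -80 + 13²*(-268) = -80 + 169*(-268) = -80 - 45292 = -45372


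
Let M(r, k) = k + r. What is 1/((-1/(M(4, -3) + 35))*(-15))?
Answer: 12/5 ≈ 2.4000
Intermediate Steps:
1/((-1/(M(4, -3) + 35))*(-15)) = 1/((-1/((-3 + 4) + 35))*(-15)) = 1/((-1/(1 + 35))*(-15)) = 1/((-1/36)*(-15)) = 1/(((1/36)*(-1))*(-15)) = 1/(-1/36*(-15)) = 1/(5/12) = 12/5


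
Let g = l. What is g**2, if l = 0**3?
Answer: 0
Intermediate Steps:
l = 0
g = 0
g**2 = 0**2 = 0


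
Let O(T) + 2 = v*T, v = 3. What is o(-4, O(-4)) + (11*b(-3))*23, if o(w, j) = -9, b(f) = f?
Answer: -768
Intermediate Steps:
O(T) = -2 + 3*T
o(-4, O(-4)) + (11*b(-3))*23 = -9 + (11*(-3))*23 = -9 - 33*23 = -9 - 759 = -768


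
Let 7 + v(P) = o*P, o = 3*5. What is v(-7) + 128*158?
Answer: 20112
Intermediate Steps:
o = 15
v(P) = -7 + 15*P
v(-7) + 128*158 = (-7 + 15*(-7)) + 128*158 = (-7 - 105) + 20224 = -112 + 20224 = 20112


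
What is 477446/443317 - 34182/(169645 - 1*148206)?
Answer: -4917496900/9504273163 ≈ -0.51740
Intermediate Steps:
477446/443317 - 34182/(169645 - 1*148206) = 477446*(1/443317) - 34182/(169645 - 148206) = 477446/443317 - 34182/21439 = -4917496900/9504273163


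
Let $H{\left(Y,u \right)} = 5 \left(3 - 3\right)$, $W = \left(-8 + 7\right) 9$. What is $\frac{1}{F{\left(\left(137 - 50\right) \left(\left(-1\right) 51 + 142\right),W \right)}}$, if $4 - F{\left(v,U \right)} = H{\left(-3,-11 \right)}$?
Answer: $\frac{1}{4} \approx 0.25$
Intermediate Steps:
$W = -9$ ($W = \left(-1\right) 9 = -9$)
$H{\left(Y,u \right)} = 0$ ($H{\left(Y,u \right)} = 5 \cdot 0 = 0$)
$F{\left(v,U \right)} = 4$ ($F{\left(v,U \right)} = 4 - 0 = 4 + 0 = 4$)
$\frac{1}{F{\left(\left(137 - 50\right) \left(\left(-1\right) 51 + 142\right),W \right)}} = \frac{1}{4}$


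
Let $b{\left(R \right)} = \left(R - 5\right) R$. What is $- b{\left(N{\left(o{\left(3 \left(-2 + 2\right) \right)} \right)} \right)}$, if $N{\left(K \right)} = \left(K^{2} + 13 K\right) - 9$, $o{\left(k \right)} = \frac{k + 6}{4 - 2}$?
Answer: $-1326$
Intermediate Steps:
$o{\left(k \right)} = 3 + \frac{k}{2}$ ($o{\left(k \right)} = \frac{6 + k}{2} = \left(6 + k\right) \frac{1}{2} = 3 + \frac{k}{2}$)
$N{\left(K \right)} = -9 + K^{2} + 13 K$
$b{\left(R \right)} = R \left(-5 + R\right)$ ($b{\left(R \right)} = \left(-5 + R\right) R = R \left(-5 + R\right)$)
$- b{\left(N{\left(o{\left(3 \left(-2 + 2\right) \right)} \right)} \right)} = - \left(-9 + \left(3 + \frac{3 \left(-2 + 2\right)}{2}\right)^{2} + 13 \left(3 + \frac{3 \left(-2 + 2\right)}{2}\right)\right) \left(-5 + \left(-9 + \left(3 + \frac{3 \left(-2 + 2\right)}{2}\right)^{2} + 13 \left(3 + \frac{3 \left(-2 + 2\right)}{2}\right)\right)\right) = - \left(-9 + \left(3 + \frac{3 \cdot 0}{2}\right)^{2} + 13 \left(3 + \frac{3 \cdot 0}{2}\right)\right) \left(-5 + \left(-9 + \left(3 + \frac{3 \cdot 0}{2}\right)^{2} + 13 \left(3 + \frac{3 \cdot 0}{2}\right)\right)\right) = - \left(-9 + \left(3 + \frac{1}{2} \cdot 0\right)^{2} + 13 \left(3 + \frac{1}{2} \cdot 0\right)\right) \left(-5 + \left(-9 + \left(3 + \frac{1}{2} \cdot 0\right)^{2} + 13 \left(3 + \frac{1}{2} \cdot 0\right)\right)\right) = - \left(-9 + \left(3 + 0\right)^{2} + 13 \left(3 + 0\right)\right) \left(-5 + \left(-9 + \left(3 + 0\right)^{2} + 13 \left(3 + 0\right)\right)\right) = - \left(-9 + 3^{2} + 13 \cdot 3\right) \left(-5 + \left(-9 + 3^{2} + 13 \cdot 3\right)\right) = - \left(-9 + 9 + 39\right) \left(-5 + \left(-9 + 9 + 39\right)\right) = - 39 \left(-5 + 39\right) = - 39 \cdot 34 = \left(-1\right) 1326 = -1326$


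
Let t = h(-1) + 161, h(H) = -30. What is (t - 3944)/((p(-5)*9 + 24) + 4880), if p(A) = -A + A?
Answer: -3813/4904 ≈ -0.77753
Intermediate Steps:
p(A) = 0
t = 131 (t = -30 + 161 = 131)
(t - 3944)/((p(-5)*9 + 24) + 4880) = (131 - 3944)/((0*9 + 24) + 4880) = -3813/((0 + 24) + 4880) = -3813/(24 + 4880) = -3813/4904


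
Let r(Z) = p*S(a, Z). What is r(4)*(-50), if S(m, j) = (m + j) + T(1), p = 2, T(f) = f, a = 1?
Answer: -600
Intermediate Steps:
S(m, j) = 1 + j + m (S(m, j) = (m + j) + 1 = (j + m) + 1 = 1 + j + m)
r(Z) = 4 + 2*Z (r(Z) = 2*(1 + Z + 1) = 2*(2 + Z) = 4 + 2*Z)
r(4)*(-50) = (4 + 2*4)*(-50) = (4 + 8)*(-50) = 12*(-50) = -600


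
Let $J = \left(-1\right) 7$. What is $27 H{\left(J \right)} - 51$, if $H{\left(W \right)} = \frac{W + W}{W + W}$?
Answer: $-24$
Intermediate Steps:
$J = -7$
$H{\left(W \right)} = 1$ ($H{\left(W \right)} = \frac{2 W}{2 W} = 2 W \frac{1}{2 W} = 1$)
$27 H{\left(J \right)} - 51 = 27 \cdot 1 - 51 = 27 - 51 = -24$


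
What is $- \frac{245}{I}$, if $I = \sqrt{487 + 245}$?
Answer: $- \frac{245 \sqrt{183}}{366} \approx -9.0555$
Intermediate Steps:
$I = 2 \sqrt{183}$ ($I = \sqrt{732} = 2 \sqrt{183} \approx 27.056$)
$- \frac{245}{I} = - \frac{245}{2 \sqrt{183}} = - 245 \frac{\sqrt{183}}{366} = - \frac{245 \sqrt{183}}{366}$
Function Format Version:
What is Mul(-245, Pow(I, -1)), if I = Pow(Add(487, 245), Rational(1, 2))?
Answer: Mul(Rational(-245, 366), Pow(183, Rational(1, 2))) ≈ -9.0555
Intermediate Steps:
I = Mul(2, Pow(183, Rational(1, 2))) (I = Pow(732, Rational(1, 2)) = Mul(2, Pow(183, Rational(1, 2))) ≈ 27.056)
Mul(-245, Pow(I, -1)) = Mul(-245, Pow(Mul(2, Pow(183, Rational(1, 2))), -1)) = Mul(-245, Mul(Rational(1, 366), Pow(183, Rational(1, 2)))) = Mul(Rational(-245, 366), Pow(183, Rational(1, 2)))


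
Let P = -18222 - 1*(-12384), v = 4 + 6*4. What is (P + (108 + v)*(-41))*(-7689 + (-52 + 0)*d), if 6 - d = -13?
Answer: 99039278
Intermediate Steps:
v = 28 (v = 4 + 24 = 28)
d = 19 (d = 6 - 1*(-13) = 6 + 13 = 19)
P = -5838 (P = -18222 + 12384 = -5838)
(P + (108 + v)*(-41))*(-7689 + (-52 + 0)*d) = (-5838 + (108 + 28)*(-41))*(-7689 + (-52 + 0)*19) = (-5838 + 136*(-41))*(-7689 - 52*19) = (-5838 - 5576)*(-7689 - 988) = -11414*(-8677) = 99039278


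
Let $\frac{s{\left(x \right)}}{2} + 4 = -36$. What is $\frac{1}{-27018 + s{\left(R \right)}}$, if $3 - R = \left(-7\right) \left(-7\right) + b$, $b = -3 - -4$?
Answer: $- \frac{1}{27098} \approx -3.6903 \cdot 10^{-5}$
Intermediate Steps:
$b = 1$ ($b = -3 + 4 = 1$)
$R = -47$ ($R = 3 - \left(\left(-7\right) \left(-7\right) + 1\right) = 3 - \left(49 + 1\right) = 3 - 50 = -47$)
$s{\left(x \right)} = -80$ ($s{\left(x \right)} = -8 + 2 \left(-36\right) = -8 - 72 = -80$)
$\frac{1}{-27018 + s{\left(R \right)}} = \frac{1}{-27018 - 80} = \frac{1}{-27098} = - \frac{1}{27098}$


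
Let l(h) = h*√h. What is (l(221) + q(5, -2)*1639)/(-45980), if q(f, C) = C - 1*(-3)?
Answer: -149/4180 - 221*√221/45980 ≈ -0.10710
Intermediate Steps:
q(f, C) = 3 + C (q(f, C) = C + 3 = 3 + C)
l(h) = h^(3/2)
(l(221) + q(5, -2)*1639)/(-45980) = (221^(3/2) + (3 - 2)*1639)/(-45980) = (221*√221 + 1*1639)*(-1/45980) = (221*√221 + 1639)*(-1/45980) = (1639 + 221*√221)*(-1/45980) = -149/4180 - 221*√221/45980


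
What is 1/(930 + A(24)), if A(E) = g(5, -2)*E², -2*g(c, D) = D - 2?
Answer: 1/2082 ≈ 0.00048031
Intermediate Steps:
g(c, D) = 1 - D/2 (g(c, D) = -(D - 2)/2 = -(-2 + D)/2 = 1 - D/2)
A(E) = 2*E² (A(E) = (1 - ½*(-2))*E² = (1 + 1)*E² = 2*E²)
1/(930 + A(24)) = 1/(930 + 2*24²) = 1/(930 + 2*576) = 1/(930 + 1152) = 1/2082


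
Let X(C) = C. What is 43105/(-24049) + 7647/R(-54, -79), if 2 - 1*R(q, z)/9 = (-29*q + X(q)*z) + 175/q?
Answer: -14666188943/7566897605 ≈ -1.9382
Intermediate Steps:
R(q, z) = 18 - 1575/q + 261*q - 9*q*z (R(q, z) = 18 - 9*((-29*q + q*z) + 175/q) = 18 - 9*(-29*q + 175/q + q*z) = 18 + (-1575/q + 261*q - 9*q*z) = 18 - 1575/q + 261*q - 9*q*z)
43105/(-24049) + 7647/R(-54, -79) = 43105/(-24049) + 7647/(18 - 1575/(-54) + 261*(-54) - 9*(-54)*(-79)) = 43105*(-1/24049) + 7647/(18 - 1575*(-1/54) - 14094 - 38394) = -43105/24049 + 7647/(18 + 175/6 - 14094 - 38394) = -43105/24049 + 7647/(-314645/6) = -43105/24049 + 7647*(-6/314645) = -43105/24049 - 45882/314645 = -14666188943/7566897605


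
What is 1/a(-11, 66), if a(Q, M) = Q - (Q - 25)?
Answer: 1/25 ≈ 0.040000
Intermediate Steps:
a(Q, M) = 25 (a(Q, M) = Q - (-25 + Q) = Q + (25 - Q) = 25)
1/a(-11, 66) = 1/25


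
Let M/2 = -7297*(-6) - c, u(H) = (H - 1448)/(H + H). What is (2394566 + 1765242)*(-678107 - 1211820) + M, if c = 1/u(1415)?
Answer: -259437201087256/33 ≈ -7.8617e+12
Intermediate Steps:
u(H) = (-1448 + H)/(2*H) (u(H) = (-1448 + H)/((2*H)) = (-1448 + H)*(1/(2*H)) = (-1448 + H)/(2*H))
c = -2830/33 (c = 1/((½)*(-1448 + 1415)/1415) = 1/((½)*(1/1415)*(-33)) = 1/(-33/2830) = -2830/33 ≈ -85.758)
M = 2895272/33 (M = 2*(-7297*(-6) - 1*(-2830/33)) = 2*(43782 + 2830/33) = 2*(1447636/33) = 2895272/33 ≈ 87736.)
(2394566 + 1765242)*(-678107 - 1211820) + M = (2394566 + 1765242)*(-678107 - 1211820) + 2895272/33 = 4159808*(-1889927) + 2895272/33 = -7861733454016 + 2895272/33 = -259437201087256/33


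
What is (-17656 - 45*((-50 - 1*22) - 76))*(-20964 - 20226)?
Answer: 452925240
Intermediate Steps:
(-17656 - 45*((-50 - 1*22) - 76))*(-20964 - 20226) = (-17656 - 45*((-50 - 22) - 76))*(-41190) = (-17656 - 45*(-72 - 76))*(-41190) = (-17656 - 45*(-148))*(-41190) = (-17656 + 6660)*(-41190) = -10996*(-41190) = 452925240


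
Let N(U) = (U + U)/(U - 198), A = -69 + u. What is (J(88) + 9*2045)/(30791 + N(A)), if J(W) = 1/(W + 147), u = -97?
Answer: 49198877/82310630 ≈ 0.59772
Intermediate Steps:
J(W) = 1/(147 + W)
A = -166 (A = -69 - 97 = -166)
N(U) = 2*U/(-198 + U) (N(U) = (2*U)/(-198 + U) = 2*U/(-198 + U))
(J(88) + 9*2045)/(30791 + N(A)) = (1/(147 + 88) + 9*2045)/(30791 + 2*(-166)/(-198 - 166)) = (1/235 + 18405)/(30791 + 2*(-166)/(-364)) = (1/235 + 18405)/(30791 + 2*(-166)*(-1/364)) = 4325176/(235*(30791 + 83/91)) = 4325176/(235*(2802064/91)) = (4325176/235)*(91/2802064) = 49198877/82310630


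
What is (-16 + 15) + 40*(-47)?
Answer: -1881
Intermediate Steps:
(-16 + 15) + 40*(-47) = -1 - 1880 = -1881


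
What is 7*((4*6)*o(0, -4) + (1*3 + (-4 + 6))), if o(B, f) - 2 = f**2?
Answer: 3059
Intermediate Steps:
o(B, f) = 2 + f**2
7*((4*6)*o(0, -4) + (1*3 + (-4 + 6))) = 7*((4*6)*(2 + (-4)**2) + (1*3 + (-4 + 6))) = 7*(24*(2 + 16) + (3 + 2)) = 7*(24*18 + 5) = 7*(432 + 5) = 7*437 = 3059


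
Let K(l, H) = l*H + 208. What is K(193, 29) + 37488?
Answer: 43293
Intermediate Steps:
K(l, H) = 208 + H*l (K(l, H) = H*l + 208 = 208 + H*l)
K(193, 29) + 37488 = (208 + 29*193) + 37488 = (208 + 5597) + 37488 = 5805 + 37488 = 43293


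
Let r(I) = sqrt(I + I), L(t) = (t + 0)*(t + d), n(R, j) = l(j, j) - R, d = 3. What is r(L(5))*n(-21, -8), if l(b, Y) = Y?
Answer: 52*sqrt(5) ≈ 116.28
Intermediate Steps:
n(R, j) = j - R
L(t) = t*(3 + t) (L(t) = (t + 0)*(t + 3) = t*(3 + t))
r(I) = sqrt(2)*sqrt(I) (r(I) = sqrt(2*I) = sqrt(2)*sqrt(I))
r(L(5))*n(-21, -8) = (sqrt(2)*sqrt(5*(3 + 5)))*(-8 - 1*(-21)) = (sqrt(2)*sqrt(5*8))*(-8 + 21) = (sqrt(2)*sqrt(40))*13 = (sqrt(2)*(2*sqrt(10)))*13 = (4*sqrt(5))*13 = 52*sqrt(5)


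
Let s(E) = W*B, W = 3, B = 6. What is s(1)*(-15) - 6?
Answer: -276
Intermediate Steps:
s(E) = 18 (s(E) = 3*6 = 18)
s(1)*(-15) - 6 = 18*(-15) - 6 = -270 - 6 = -276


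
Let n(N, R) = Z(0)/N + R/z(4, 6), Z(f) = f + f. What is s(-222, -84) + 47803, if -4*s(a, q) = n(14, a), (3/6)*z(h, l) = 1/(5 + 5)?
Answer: 96161/2 ≈ 48081.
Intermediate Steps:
z(h, l) = ⅕ (z(h, l) = 2/(5 + 5) = 2/10 = 2*(⅒) = ⅕)
Z(f) = 2*f
n(N, R) = 5*R (n(N, R) = (2*0)/N + R/(⅕) = 0/N + R*5 = 0 + 5*R = 5*R)
s(a, q) = -5*a/4
s(-222, -84) + 47803 = -5/4*(-222) + 47803 = 555/2 + 47803 = 96161/2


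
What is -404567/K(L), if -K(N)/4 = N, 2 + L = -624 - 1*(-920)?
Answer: 404567/1176 ≈ 344.02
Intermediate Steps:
L = 294 (L = -2 + (-624 - 1*(-920)) = -2 + (-624 + 920) = -2 + 296 = 294)
K(N) = -4*N
-404567/K(L) = -404567/((-4*294)) = -404567/(-1176) = -404567*(-1/1176) = 404567/1176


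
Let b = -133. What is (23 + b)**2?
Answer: 12100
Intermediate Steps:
(23 + b)**2 = (23 - 133)**2 = (-110)**2 = 12100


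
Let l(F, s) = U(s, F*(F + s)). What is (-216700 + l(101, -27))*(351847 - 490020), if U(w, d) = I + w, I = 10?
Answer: 29944438041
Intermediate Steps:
U(w, d) = 10 + w
l(F, s) = 10 + s
(-216700 + l(101, -27))*(351847 - 490020) = (-216700 + (10 - 27))*(351847 - 490020) = (-216700 - 17)*(-138173) = -216717*(-138173) = 29944438041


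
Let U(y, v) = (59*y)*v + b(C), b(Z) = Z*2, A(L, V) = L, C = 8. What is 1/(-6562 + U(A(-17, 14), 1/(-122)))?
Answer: -122/797609 ≈ -0.00015296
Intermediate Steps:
b(Z) = 2*Z
U(y, v) = 16 + 59*v*y (U(y, v) = (59*y)*v + 2*8 = 59*v*y + 16 = 16 + 59*v*y)
1/(-6562 + U(A(-17, 14), 1/(-122))) = 1/(-6562 + (16 + 59*(-17)/(-122))) = 1/(-6562 + (16 + 59*(-1/122)*(-17))) = 1/(-6562 + (16 + 1003/122)) = 1/(-6562 + 2955/122) = 1/(-797609/122) = -122/797609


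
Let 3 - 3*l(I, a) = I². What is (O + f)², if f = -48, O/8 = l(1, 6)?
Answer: 16384/9 ≈ 1820.4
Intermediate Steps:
l(I, a) = 1 - I²/3
O = 16/3 (O = 8*(1 - ⅓*1²) = 8*(1 - ⅓*1) = 8*(1 - ⅓) = 8*(⅔) = 16/3 ≈ 5.3333)
(O + f)² = (16/3 - 48)² = (-128/3)² = 16384/9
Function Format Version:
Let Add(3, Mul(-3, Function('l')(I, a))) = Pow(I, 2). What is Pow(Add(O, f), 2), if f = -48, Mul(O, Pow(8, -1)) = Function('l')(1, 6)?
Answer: Rational(16384, 9) ≈ 1820.4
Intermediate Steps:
Function('l')(I, a) = Add(1, Mul(Rational(-1, 3), Pow(I, 2)))
O = Rational(16, 3) (O = Mul(8, Add(1, Mul(Rational(-1, 3), Pow(1, 2)))) = Mul(8, Add(1, Mul(Rational(-1, 3), 1))) = Mul(8, Add(1, Rational(-1, 3))) = Mul(8, Rational(2, 3)) = Rational(16, 3) ≈ 5.3333)
Pow(Add(O, f), 2) = Pow(Add(Rational(16, 3), -48), 2) = Pow(Rational(-128, 3), 2) = Rational(16384, 9)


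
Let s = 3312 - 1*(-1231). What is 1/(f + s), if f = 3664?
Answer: 1/8207 ≈ 0.00012185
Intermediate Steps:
s = 4543 (s = 3312 + 1231 = 4543)
1/(f + s) = 1/(3664 + 4543) = 1/8207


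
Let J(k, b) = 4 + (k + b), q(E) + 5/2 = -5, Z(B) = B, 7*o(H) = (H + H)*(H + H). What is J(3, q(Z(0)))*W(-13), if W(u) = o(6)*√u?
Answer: -72*I*√13/7 ≈ -37.086*I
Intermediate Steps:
o(H) = 4*H²/7 (o(H) = ((H + H)*(H + H))/7 = ((2*H)*(2*H))/7 = (4*H²)/7 = 4*H²/7)
q(E) = -15/2 (q(E) = -5/2 - 5 = -15/2)
W(u) = 144*√u/7 (W(u) = ((4/7)*6²)*√u = ((4/7)*36)*√u = 144*√u/7)
J(k, b) = 4 + b + k (J(k, b) = 4 + (b + k) = 4 + b + k)
J(3, q(Z(0)))*W(-13) = (4 - 15/2 + 3)*(144*√(-13)/7) = -72*I*√13/7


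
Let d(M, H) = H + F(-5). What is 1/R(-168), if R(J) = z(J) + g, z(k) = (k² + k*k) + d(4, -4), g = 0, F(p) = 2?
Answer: 1/56446 ≈ 1.7716e-5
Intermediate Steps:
d(M, H) = 2 + H (d(M, H) = H + 2 = 2 + H)
z(k) = -2 + 2*k² (z(k) = (k² + k*k) + (2 - 4) = (k² + k²) - 2 = 2*k² - 2 = -2 + 2*k²)
R(J) = -2 + 2*J² (R(J) = (-2 + 2*J²) + 0 = -2 + 2*J²)
1/R(-168) = 1/(-2 + 2*(-168)²) = 1/(-2 + 2*28224) = 1/(-2 + 56448) = 1/56446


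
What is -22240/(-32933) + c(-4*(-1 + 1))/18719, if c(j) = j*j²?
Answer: 22240/32933 ≈ 0.67531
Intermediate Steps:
c(j) = j³
-22240/(-32933) + c(-4*(-1 + 1))/18719 = -22240/(-32933) + (-4*(-1 + 1))³/18719 = -22240*(-1/32933) + (-4*0)³*(1/18719) = 22240/32933 + 0³*(1/18719) = 22240/32933 + 0*(1/18719) = 22240/32933 + 0 = 22240/32933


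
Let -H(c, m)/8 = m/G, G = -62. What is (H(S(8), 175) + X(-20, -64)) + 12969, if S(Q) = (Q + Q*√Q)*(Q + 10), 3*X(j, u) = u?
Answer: 1206233/93 ≈ 12970.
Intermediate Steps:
X(j, u) = u/3
S(Q) = (10 + Q)*(Q + Q^(3/2)) (S(Q) = (Q + Q^(3/2))*(10 + Q) = (10 + Q)*(Q + Q^(3/2)))
H(c, m) = 4*m/31 (H(c, m) = -8*m/(-62) = -8*m*(-1)/62 = -(-4)*m/31 = 4*m/31)
(H(S(8), 175) + X(-20, -64)) + 12969 = ((4/31)*175 + (⅓)*(-64)) + 12969 = (700/31 - 64/3) + 12969 = 116/93 + 12969 = 1206233/93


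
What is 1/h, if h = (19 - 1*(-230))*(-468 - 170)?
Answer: -1/158862 ≈ -6.2948e-6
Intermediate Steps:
h = -158862 (h = (19 + 230)*(-638) = 249*(-638) = -158862)
1/h = 1/(-158862) = -1/158862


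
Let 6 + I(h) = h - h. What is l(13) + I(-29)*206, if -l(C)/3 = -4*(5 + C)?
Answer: -1020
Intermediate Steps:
I(h) = -6 (I(h) = -6 + (h - h) = -6 + 0 = -6)
l(C) = 60 + 12*C (l(C) = -(-12)*(5 + C) = -3*(-20 - 4*C) = 60 + 12*C)
l(13) + I(-29)*206 = (60 + 12*13) - 6*206 = (60 + 156) - 1236 = 216 - 1236 = -1020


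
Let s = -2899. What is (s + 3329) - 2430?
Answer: -2000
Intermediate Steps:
(s + 3329) - 2430 = (-2899 + 3329) - 2430 = 430 - 2430 = -2000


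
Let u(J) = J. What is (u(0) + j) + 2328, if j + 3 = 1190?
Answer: 3515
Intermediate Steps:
j = 1187 (j = -3 + 1190 = 1187)
(u(0) + j) + 2328 = (0 + 1187) + 2328 = 1187 + 2328 = 3515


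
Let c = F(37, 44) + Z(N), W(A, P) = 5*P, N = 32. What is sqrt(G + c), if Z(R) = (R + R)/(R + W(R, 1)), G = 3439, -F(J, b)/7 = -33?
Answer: sqrt(5026598)/37 ≈ 60.595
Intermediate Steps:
F(J, b) = 231 (F(J, b) = -7*(-33) = 231)
Z(R) = 2*R/(5 + R) (Z(R) = (R + R)/(R + 5*1) = (2*R)/(R + 5) = (2*R)/(5 + R) = 2*R/(5 + R))
c = 8611/37 (c = 231 + 2*32/(5 + 32) = 231 + 2*32/37 = 231 + 2*32*(1/37) = 231 + 64/37 = 8611/37 ≈ 232.73)
sqrt(G + c) = sqrt(3439 + 8611/37) = sqrt(135854/37) = sqrt(5026598)/37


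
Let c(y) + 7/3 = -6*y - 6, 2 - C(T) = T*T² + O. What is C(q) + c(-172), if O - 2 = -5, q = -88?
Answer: 2047502/3 ≈ 6.8250e+5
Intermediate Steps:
O = -3 (O = 2 - 5 = -3)
C(T) = 5 - T³ (C(T) = 2 - (T*T² - 3) = 2 - (T³ - 3) = 2 - (-3 + T³) = 2 + (3 - T³) = 5 - T³)
c(y) = -25/3 - 6*y (c(y) = -7/3 + (-6*y - 6) = -7/3 + (-6 - 6*y) = -25/3 - 6*y)
C(q) + c(-172) = (5 - 1*(-88)³) + (-25/3 - 6*(-172)) = (5 - 1*(-681472)) + (-25/3 + 1032) = (5 + 681472) + 3071/3 = 681477 + 3071/3 = 2047502/3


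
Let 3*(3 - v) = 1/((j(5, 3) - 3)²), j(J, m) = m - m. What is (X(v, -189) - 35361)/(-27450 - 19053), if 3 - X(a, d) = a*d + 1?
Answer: 34799/46503 ≈ 0.74832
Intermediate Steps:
j(J, m) = 0
v = 80/27 (v = 3 - 1/(3*(0 - 3)²) = 3 - 1/(3*((-3)²)) = 3 - ⅓/9 = 3 - ⅓*⅑ = 3 - 1/27 = 80/27 ≈ 2.9630)
X(a, d) = 2 - a*d (X(a, d) = 3 - (a*d + 1) = 3 - (1 + a*d) = 3 + (-1 - a*d) = 2 - a*d)
(X(v, -189) - 35361)/(-27450 - 19053) = ((2 - 1*80/27*(-189)) - 35361)/(-27450 - 19053) = ((2 + 560) - 35361)/(-46503) = (562 - 35361)*(-1/46503) = -34799*(-1/46503) = 34799/46503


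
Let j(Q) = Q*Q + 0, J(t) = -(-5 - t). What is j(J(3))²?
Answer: 4096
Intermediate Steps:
J(t) = 5 + t
j(Q) = Q² (j(Q) = Q² + 0 = Q²)
j(J(3))² = ((5 + 3)²)² = (8²)² = 64² = 4096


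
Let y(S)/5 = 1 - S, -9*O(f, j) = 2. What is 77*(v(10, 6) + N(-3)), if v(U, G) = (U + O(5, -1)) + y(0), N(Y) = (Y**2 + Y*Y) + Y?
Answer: 20636/9 ≈ 2292.9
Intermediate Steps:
N(Y) = Y + 2*Y**2 (N(Y) = (Y**2 + Y**2) + Y = 2*Y**2 + Y = Y + 2*Y**2)
O(f, j) = -2/9 (O(f, j) = -1/9*2 = -2/9)
y(S) = 5 - 5*S (y(S) = 5*(1 - S) = 5 - 5*S)
v(U, G) = 43/9 + U (v(U, G) = (U - 2/9) + (5 - 5*0) = (-2/9 + U) + (5 + 0) = (-2/9 + U) + 5 = 43/9 + U)
77*(v(10, 6) + N(-3)) = 77*((43/9 + 10) - 3*(1 + 2*(-3))) = 77*(133/9 - 3*(1 - 6)) = 77*(133/9 - 3*(-5)) = 77*(133/9 + 15) = 77*(268/9) = 20636/9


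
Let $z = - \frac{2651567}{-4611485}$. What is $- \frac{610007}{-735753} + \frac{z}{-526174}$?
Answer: $\frac{1480145574324083779}{1785263090628467670} \approx 0.82909$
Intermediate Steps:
$z = \frac{2651567}{4611485}$ ($z = \left(-2651567\right) \left(- \frac{1}{4611485}\right) = \frac{2651567}{4611485} \approx 0.57499$)
$- \frac{610007}{-735753} + \frac{z}{-526174} = - \frac{610007}{-735753} + \frac{2651567}{4611485 \left(-526174\right)} = \left(-610007\right) \left(- \frac{1}{735753}\right) + \frac{2651567}{4611485} \left(- \frac{1}{526174}\right) = \frac{610007}{735753} - \frac{2651567}{2426443508390} = \frac{1480145574324083779}{1785263090628467670}$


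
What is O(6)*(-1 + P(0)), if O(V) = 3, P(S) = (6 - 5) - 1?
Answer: -3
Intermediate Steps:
P(S) = 0 (P(S) = 1 - 1 = 0)
O(6)*(-1 + P(0)) = 3*(-1 + 0) = 3*(-1) = -3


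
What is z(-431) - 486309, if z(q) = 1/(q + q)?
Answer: -419198359/862 ≈ -4.8631e+5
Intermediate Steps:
z(q) = 1/(2*q)
z(-431) - 486309 = (1/2)/(-431) - 486309 = (1/2)*(-1/431) - 486309 = -1/862 - 486309 = -419198359/862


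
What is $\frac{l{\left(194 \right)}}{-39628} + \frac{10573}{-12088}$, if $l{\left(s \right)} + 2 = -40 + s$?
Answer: $- \frac{105206055}{119755816} \approx -0.8785$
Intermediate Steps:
$l{\left(s \right)} = -42 + s$ ($l{\left(s \right)} = -2 + \left(-40 + s\right) = -42 + s$)
$\frac{l{\left(194 \right)}}{-39628} + \frac{10573}{-12088} = \frac{-42 + 194}{-39628} + \frac{10573}{-12088} = 152 \left(- \frac{1}{39628}\right) + 10573 \left(- \frac{1}{12088}\right) = - \frac{38}{9907} - \frac{10573}{12088} = - \frac{105206055}{119755816}$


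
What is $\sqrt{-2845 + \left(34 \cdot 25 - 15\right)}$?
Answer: $i \sqrt{2010} \approx 44.833 i$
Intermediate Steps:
$\sqrt{-2845 + \left(34 \cdot 25 - 15\right)} = \sqrt{-2845 + \left(850 - 15\right)} = \sqrt{-2845 + 835} = \sqrt{-2010} = i \sqrt{2010}$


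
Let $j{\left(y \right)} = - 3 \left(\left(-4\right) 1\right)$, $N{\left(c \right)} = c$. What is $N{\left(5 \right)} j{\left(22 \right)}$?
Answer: $60$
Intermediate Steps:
$j{\left(y \right)} = 12$ ($j{\left(y \right)} = \left(-3\right) \left(-4\right) = 12$)
$N{\left(5 \right)} j{\left(22 \right)} = 5 \cdot 12 = 60$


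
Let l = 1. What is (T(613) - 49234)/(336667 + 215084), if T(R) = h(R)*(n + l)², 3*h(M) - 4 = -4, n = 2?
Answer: -49234/551751 ≈ -0.089232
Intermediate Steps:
h(M) = 0 (h(M) = 4/3 + (⅓)*(-4) = 4/3 - 4/3 = 0)
T(R) = 0 (T(R) = 0*(2 + 1)² = 0*3² = 0*9 = 0)
(T(613) - 49234)/(336667 + 215084) = (0 - 49234)/(336667 + 215084) = -49234/551751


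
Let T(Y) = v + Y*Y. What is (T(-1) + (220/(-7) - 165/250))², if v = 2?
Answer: 103652761/122500 ≈ 846.14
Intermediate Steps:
T(Y) = 2 + Y² (T(Y) = 2 + Y*Y = 2 + Y²)
(T(-1) + (220/(-7) - 165/250))² = ((2 + (-1)²) + (220/(-7) - 165/250))² = ((2 + 1) + (220*(-⅐) - 165*1/250))² = (3 + (-220/7 - 33/50))² = (3 - 11231/350)² = (-10181/350)² = 103652761/122500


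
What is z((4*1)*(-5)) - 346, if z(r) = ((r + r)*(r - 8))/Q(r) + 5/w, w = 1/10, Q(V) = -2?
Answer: -856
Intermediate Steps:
w = ⅒ ≈ 0.10000
z(r) = 50 - r*(-8 + r) (z(r) = ((r + r)*(r - 8))/(-2) + 5/(⅒) = ((2*r)*(-8 + r))*(-½) + 5*10 = (2*r*(-8 + r))*(-½) + 50 = -r*(-8 + r) + 50 = 50 - r*(-8 + r))
z((4*1)*(-5)) - 346 = (50 - (4*1)*(-5)*(-8 + (4*1)*(-5))) - 346 = (50 - 4*(-5)*(-8 + 4*(-5))) - 346 = (50 - 1*(-20)*(-8 - 20)) - 346 = (50 - 1*(-20)*(-28)) - 346 = (50 - 560) - 346 = -510 - 346 = -856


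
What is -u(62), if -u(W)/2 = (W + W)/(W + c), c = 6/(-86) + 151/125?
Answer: 166625/42421 ≈ 3.9279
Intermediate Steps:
c = 6118/5375 (c = 6*(-1/86) + 151*(1/125) = -3/43 + 151/125 = 6118/5375 ≈ 1.1382)
u(W) = -4*W/(6118/5375 + W) (u(W) = -2*(W + W)/(W + 6118/5375) = -2*2*W/(6118/5375 + W) = -4*W/(6118/5375 + W))
-u(62) = -(-21500)*62/(6118 + 5375*62) = -(-21500)*62/(6118 + 333250) = -(-21500)*62/339368 = -1*(-166625/42421) = 166625/42421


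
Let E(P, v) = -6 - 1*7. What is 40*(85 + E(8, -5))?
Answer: 2880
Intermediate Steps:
E(P, v) = -13 (E(P, v) = -6 - 7 = -13)
40*(85 + E(8, -5)) = 40*(85 - 13) = 40*72 = 2880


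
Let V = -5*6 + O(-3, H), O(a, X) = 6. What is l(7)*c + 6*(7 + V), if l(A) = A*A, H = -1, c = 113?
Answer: 5435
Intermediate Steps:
V = -24 (V = -5*6 + 6 = -30 + 6 = -24)
l(A) = A²
l(7)*c + 6*(7 + V) = 7²*113 + 6*(7 - 24) = 49*113 + 6*(-17) = 5537 - 102 = 5435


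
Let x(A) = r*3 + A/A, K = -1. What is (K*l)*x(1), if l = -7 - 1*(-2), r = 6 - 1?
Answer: 80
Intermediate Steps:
r = 5
x(A) = 16 (x(A) = 5*3 + A/A = 15 + 1 = 16)
l = -5 (l = -7 + 2 = -5)
(K*l)*x(1) = -1*(-5)*16 = 5*16 = 80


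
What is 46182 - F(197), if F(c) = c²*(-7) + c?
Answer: 317648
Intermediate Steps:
F(c) = c - 7*c² (F(c) = -7*c² + c = c - 7*c²)
46182 - F(197) = 46182 - 197*(1 - 7*197) = 46182 - 197*(1 - 1379) = 46182 - 197*(-1378) = 46182 - 1*(-271466) = 46182 + 271466 = 317648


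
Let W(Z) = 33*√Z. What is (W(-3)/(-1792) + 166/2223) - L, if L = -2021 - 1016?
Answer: 6751417/2223 - 33*I*√3/1792 ≈ 3037.1 - 0.031896*I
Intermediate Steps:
L = -3037
(W(-3)/(-1792) + 166/2223) - L = ((33*√(-3))/(-1792) + 166/2223) - 1*(-3037) = ((33*(I*√3))*(-1/1792) + 166*(1/2223)) + 3037 = ((33*I*√3)*(-1/1792) + 166/2223) + 3037 = (-33*I*√3/1792 + 166/2223) + 3037 = (166/2223 - 33*I*√3/1792) + 3037 = 6751417/2223 - 33*I*√3/1792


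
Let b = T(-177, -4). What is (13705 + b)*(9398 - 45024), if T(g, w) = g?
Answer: -481948528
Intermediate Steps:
b = -177
(13705 + b)*(9398 - 45024) = (13705 - 177)*(9398 - 45024) = 13528*(-35626) = -481948528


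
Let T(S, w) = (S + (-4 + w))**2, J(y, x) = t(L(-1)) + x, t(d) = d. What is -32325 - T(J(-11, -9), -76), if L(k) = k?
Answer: -40425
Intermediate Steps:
J(y, x) = -1 + x
T(S, w) = (-4 + S + w)**2
-32325 - T(J(-11, -9), -76) = -32325 - (-4 + (-1 - 9) - 76)**2 = -32325 - (-4 - 10 - 76)**2 = -32325 - 1*(-90)**2 = -32325 - 1*8100 = -32325 - 8100 = -40425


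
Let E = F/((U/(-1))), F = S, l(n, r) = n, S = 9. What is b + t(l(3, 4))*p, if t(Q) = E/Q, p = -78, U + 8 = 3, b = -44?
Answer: -454/5 ≈ -90.800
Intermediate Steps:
U = -5 (U = -8 + 3 = -5)
F = 9
E = 9/5 (E = 9/((-5/(-1))) = 9/((-5*(-1))) = 9/5 ≈ 1.8000)
t(Q) = 9/(5*Q)
b + t(l(3, 4))*p = -44 + ((9/5)/3)*(-78) = -44 + ((9/5)*(⅓))*(-78) = -44 + (⅗)*(-78) = -44 - 234/5 = -454/5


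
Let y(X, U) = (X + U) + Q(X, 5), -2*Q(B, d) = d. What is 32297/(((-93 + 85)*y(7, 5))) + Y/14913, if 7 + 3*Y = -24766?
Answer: -1446818231/3400164 ≈ -425.51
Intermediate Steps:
Y = -24773/3 (Y = -7/3 + (1/3)*(-24766) = -7/3 - 24766/3 = -24773/3 ≈ -8257.7)
Q(B, d) = -d/2
y(X, U) = -5/2 + U + X (y(X, U) = (X + U) - 1/2*5 = (U + X) - 5/2 = -5/2 + U + X)
32297/(((-93 + 85)*y(7, 5))) + Y/14913 = 32297/(((-93 + 85)*(-5/2 + 5 + 7))) - 24773/3/14913 = 32297/((-8*19/2)) - 24773/3*1/14913 = 32297/(-76) - 24773/44739 = 32297*(-1/76) - 24773/44739 = -32297/76 - 24773/44739 = -1446818231/3400164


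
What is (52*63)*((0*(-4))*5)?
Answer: 0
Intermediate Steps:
(52*63)*((0*(-4))*5) = 3276*(0*5) = 3276*0 = 0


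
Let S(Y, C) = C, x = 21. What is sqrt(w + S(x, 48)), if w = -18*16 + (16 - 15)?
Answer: I*sqrt(239) ≈ 15.46*I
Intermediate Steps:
w = -287 (w = -288 + 1 = -287)
sqrt(w + S(x, 48)) = sqrt(-287 + 48) = sqrt(-239) = I*sqrt(239)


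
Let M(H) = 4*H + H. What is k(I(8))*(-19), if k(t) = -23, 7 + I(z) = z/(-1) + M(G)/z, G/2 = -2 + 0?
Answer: 437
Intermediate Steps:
G = -4 (G = 2*(-2 + 0) = 2*(-2) = -4)
M(H) = 5*H
I(z) = -7 - z - 20/z (I(z) = -7 + (z/(-1) + (5*(-4))/z) = -7 + (z*(-1) - 20/z) = -7 + (-z - 20/z) = -7 - z - 20/z)
k(I(8))*(-19) = -23*(-19) = 437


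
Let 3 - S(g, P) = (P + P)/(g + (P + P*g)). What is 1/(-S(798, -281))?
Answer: -223721/670601 ≈ -0.33361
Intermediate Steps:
S(g, P) = 3 - 2*P/(P + g + P*g) (S(g, P) = 3 - (P + P)/(g + (P + P*g)) = 3 - 2*P/(P + g + P*g))
1/(-S(798, -281)) = 1/(-(-281 + 3*798 + 3*(-281)*798)/(-281 + 798 - 281*798)) = 1/(-(-281 + 2394 - 672714)/(-281 + 798 - 224238)) = 1/(-(-670601)/(-223721)) = 1/(-(-1)*(-670601)/223721) = 1/(-1*670601/223721) = 1/(-670601/223721) = -223721/670601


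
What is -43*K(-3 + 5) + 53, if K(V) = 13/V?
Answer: -453/2 ≈ -226.50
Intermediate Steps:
-43*K(-3 + 5) + 53 = -559/(-3 + 5) + 53 = -559/2 + 53 = -453/2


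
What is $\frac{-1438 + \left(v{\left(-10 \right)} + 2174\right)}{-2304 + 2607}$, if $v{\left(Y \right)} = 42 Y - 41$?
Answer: $\frac{275}{303} \approx 0.90759$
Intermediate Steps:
$v{\left(Y \right)} = -41 + 42 Y$
$\frac{-1438 + \left(v{\left(-10 \right)} + 2174\right)}{-2304 + 2607} = \frac{-1438 + \left(\left(-41 + 42 \left(-10\right)\right) + 2174\right)}{-2304 + 2607} = \frac{-1438 + \left(\left(-41 - 420\right) + 2174\right)}{303} = \left(-1438 + \left(-461 + 2174\right)\right) \frac{1}{303} = \left(-1438 + 1713\right) \frac{1}{303} = 275 \cdot \frac{1}{303} = \frac{275}{303}$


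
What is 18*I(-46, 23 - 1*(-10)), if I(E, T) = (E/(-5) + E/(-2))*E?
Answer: -133308/5 ≈ -26662.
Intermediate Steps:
I(E, T) = -7*E²/10 (I(E, T) = (E*(-⅕) + E*(-½))*E = (-E/5 - E/2)*E = (-7*E/10)*E = -7*E²/10)
18*I(-46, 23 - 1*(-10)) = 18*(-7/10*(-46)²) = 18*(-7/10*2116) = 18*(-7406/5) = -133308/5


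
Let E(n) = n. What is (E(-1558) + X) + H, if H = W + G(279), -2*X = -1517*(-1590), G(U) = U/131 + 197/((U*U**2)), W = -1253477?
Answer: -7001707546137362/2845010709 ≈ -2.4610e+6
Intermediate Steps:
G(U) = 197/U**3 + U/131 (G(U) = U*(1/131) + 197/(U**3) = U/131 + 197/U**3 = 197/U**3 + U/131)
X = -1206015 (X = -(-1517)*(-1590)/2 = -1/2*2412030 = -1206015)
H = -3566149429238105/2845010709 (H = -1253477 + (197/279**3 + (1/131)*279) = -1253477 + (197*(1/21717639) + 279/131) = -1253477 + (197/21717639 + 279/131) = -1253477 + 6059247088/2845010709 = -3566149429238105/2845010709 ≈ -1.2535e+6)
(E(-1558) + X) + H = (-1558 - 1206015) - 3566149429238105/2845010709 = -1207573 - 3566149429238105/2845010709 = -7001707546137362/2845010709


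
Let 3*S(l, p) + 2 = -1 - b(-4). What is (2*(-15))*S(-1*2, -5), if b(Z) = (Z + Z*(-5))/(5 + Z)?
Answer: 190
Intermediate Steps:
b(Z) = -4*Z/(5 + Z) (b(Z) = (Z - 5*Z)/(5 + Z) = (-4*Z)/(5 + Z) = -4*Z/(5 + Z))
S(l, p) = -19/3 (S(l, p) = -⅔ + (-1 - (-4)*(-4)/(5 - 4))/3 = -⅔ + (-1 - (-4)*(-4)/1)/3 = -⅔ + (-1 - (-4)*(-4))/3 = -⅔ + (-1 - 1*16)/3 = -⅔ + (-1 - 16)/3 = -⅔ + (⅓)*(-17) = -⅔ - 17/3 = -19/3)
(2*(-15))*S(-1*2, -5) = (2*(-15))*(-19/3) = -30*(-19/3) = 190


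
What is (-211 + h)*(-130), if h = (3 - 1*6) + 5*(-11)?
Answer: 34970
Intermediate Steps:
h = -58 (h = (3 - 6) - 55 = -3 - 55 = -58)
(-211 + h)*(-130) = (-211 - 58)*(-130) = -269*(-130) = 34970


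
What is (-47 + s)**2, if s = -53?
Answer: 10000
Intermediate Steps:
(-47 + s)**2 = (-47 - 53)**2 = (-100)**2 = 10000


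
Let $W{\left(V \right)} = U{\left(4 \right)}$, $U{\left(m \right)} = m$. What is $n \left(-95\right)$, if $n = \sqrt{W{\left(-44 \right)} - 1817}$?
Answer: $- 665 i \sqrt{37} \approx - 4045.0 i$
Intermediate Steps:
$W{\left(V \right)} = 4$
$n = 7 i \sqrt{37}$ ($n = \sqrt{4 - 1817} = \sqrt{-1813} = 7 i \sqrt{37} \approx 42.579 i$)
$n \left(-95\right) = 7 i \sqrt{37} \left(-95\right) = - 665 i \sqrt{37}$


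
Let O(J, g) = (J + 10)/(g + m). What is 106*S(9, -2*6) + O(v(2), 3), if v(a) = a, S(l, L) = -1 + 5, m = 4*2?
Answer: 4676/11 ≈ 425.09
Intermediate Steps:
m = 8
S(l, L) = 4
O(J, g) = (10 + J)/(8 + g) (O(J, g) = (J + 10)/(g + 8) = (10 + J)/(8 + g))
106*S(9, -2*6) + O(v(2), 3) = 106*4 + (10 + 2)/(8 + 3) = 424 + 12/11 = 4676/11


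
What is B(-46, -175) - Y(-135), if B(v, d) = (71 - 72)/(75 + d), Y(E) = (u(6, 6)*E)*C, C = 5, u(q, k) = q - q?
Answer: 1/100 ≈ 0.010000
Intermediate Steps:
u(q, k) = 0
Y(E) = 0 (Y(E) = (0*E)*5 = 0*5 = 0)
B(v, d) = -1/(75 + d)
B(-46, -175) - Y(-135) = -1/(75 - 175) - 1*0 = -1/(-100) + 0 = -1*(-1/100) + 0 = 1/100 + 0 = 1/100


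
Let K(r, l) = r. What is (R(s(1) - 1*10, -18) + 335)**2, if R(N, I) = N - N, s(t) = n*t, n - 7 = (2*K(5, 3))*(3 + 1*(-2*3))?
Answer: 112225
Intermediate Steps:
n = -23 (n = 7 + (2*5)*(3 + 1*(-2*3)) = 7 + 10*(3 + 1*(-6)) = 7 + 10*(3 - 6) = 7 + 10*(-3) = 7 - 30 = -23)
s(t) = -23*t
R(N, I) = 0
(R(s(1) - 1*10, -18) + 335)**2 = (0 + 335)**2 = 335**2 = 112225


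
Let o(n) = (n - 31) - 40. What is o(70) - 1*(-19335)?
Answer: 19334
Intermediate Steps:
o(n) = -71 + n (o(n) = (-31 + n) - 40 = -71 + n)
o(70) - 1*(-19335) = (-71 + 70) - 1*(-19335) = -1 + 19335 = 19334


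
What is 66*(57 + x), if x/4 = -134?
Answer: -31614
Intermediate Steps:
x = -536 (x = 4*(-134) = -536)
66*(57 + x) = 66*(57 - 536) = 66*(-479) = -31614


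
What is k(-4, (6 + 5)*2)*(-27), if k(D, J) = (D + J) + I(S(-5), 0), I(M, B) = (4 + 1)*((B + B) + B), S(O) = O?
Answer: -486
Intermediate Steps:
I(M, B) = 15*B (I(M, B) = 5*(2*B + B) = 5*(3*B) = 15*B)
k(D, J) = D + J (k(D, J) = (D + J) + 15*0 = (D + J) + 0 = D + J)
k(-4, (6 + 5)*2)*(-27) = (-4 + (6 + 5)*2)*(-27) = (-4 + 11*2)*(-27) = (-4 + 22)*(-27) = 18*(-27) = -486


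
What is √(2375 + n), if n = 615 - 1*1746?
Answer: 2*√311 ≈ 35.270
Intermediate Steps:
n = -1131 (n = 615 - 1746 = -1131)
√(2375 + n) = √(2375 - 1131) = √1244 = 2*√311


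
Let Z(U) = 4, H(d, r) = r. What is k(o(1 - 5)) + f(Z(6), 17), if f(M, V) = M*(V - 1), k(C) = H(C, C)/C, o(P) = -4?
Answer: 65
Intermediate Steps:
k(C) = 1 (k(C) = C/C = 1)
f(M, V) = M*(-1 + V)
k(o(1 - 5)) + f(Z(6), 17) = 1 + 4*(-1 + 17) = 1 + 4*16 = 1 + 64 = 65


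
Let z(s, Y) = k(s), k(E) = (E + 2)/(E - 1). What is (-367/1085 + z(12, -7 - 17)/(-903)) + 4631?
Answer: 7129434122/1539615 ≈ 4630.7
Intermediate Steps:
k(E) = (2 + E)/(-1 + E)
z(s, Y) = (2 + s)/(-1 + s)
(-367/1085 + z(12, -7 - 17)/(-903)) + 4631 = (-367/1085 + ((2 + 12)/(-1 + 12))/(-903)) + 4631 = (-367*1/1085 + (14/11)*(-1/903)) + 4631 = (-367/1085 + ((1/11)*14)*(-1/903)) + 4631 = (-367/1085 + (14/11)*(-1/903)) + 4631 = (-367/1085 - 2/1419) + 4631 = -522943/1539615 + 4631 = 7129434122/1539615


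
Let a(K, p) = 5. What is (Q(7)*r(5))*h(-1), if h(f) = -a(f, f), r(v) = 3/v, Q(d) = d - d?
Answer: 0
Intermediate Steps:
Q(d) = 0
h(f) = -5 (h(f) = -1*5 = -5)
(Q(7)*r(5))*h(-1) = (0*(3/5))*(-5) = 0*(-5) = 0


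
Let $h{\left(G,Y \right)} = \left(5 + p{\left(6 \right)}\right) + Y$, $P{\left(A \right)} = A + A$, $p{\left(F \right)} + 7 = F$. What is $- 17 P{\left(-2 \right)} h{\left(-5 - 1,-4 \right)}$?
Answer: $0$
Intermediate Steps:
$p{\left(F \right)} = -7 + F$
$P{\left(A \right)} = 2 A$
$h{\left(G,Y \right)} = 4 + Y$ ($h{\left(G,Y \right)} = \left(5 + \left(-7 + 6\right)\right) + Y = \left(5 - 1\right) + Y = 4 + Y$)
$- 17 P{\left(-2 \right)} h{\left(-5 - 1,-4 \right)} = - 17 \cdot 2 \left(-2\right) \left(4 - 4\right) = \left(-17\right) \left(-4\right) 0 = 68 \cdot 0 = 0$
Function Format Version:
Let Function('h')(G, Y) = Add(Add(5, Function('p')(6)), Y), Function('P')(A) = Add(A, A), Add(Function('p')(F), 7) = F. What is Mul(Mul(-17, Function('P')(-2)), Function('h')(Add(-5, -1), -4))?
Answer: 0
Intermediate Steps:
Function('p')(F) = Add(-7, F)
Function('P')(A) = Mul(2, A)
Function('h')(G, Y) = Add(4, Y) (Function('h')(G, Y) = Add(Add(5, Add(-7, 6)), Y) = Add(Add(5, -1), Y) = Add(4, Y))
Mul(Mul(-17, Function('P')(-2)), Function('h')(Add(-5, -1), -4)) = Mul(Mul(-17, Mul(2, -2)), Add(4, -4)) = Mul(Mul(-17, -4), 0) = Mul(68, 0) = 0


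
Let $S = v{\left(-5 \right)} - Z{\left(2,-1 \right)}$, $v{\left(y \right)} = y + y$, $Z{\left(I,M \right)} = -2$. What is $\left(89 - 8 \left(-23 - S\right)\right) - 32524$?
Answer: $-32315$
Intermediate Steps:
$v{\left(y \right)} = 2 y$
$S = -8$ ($S = 2 \left(-5\right) - -2 = -10 + 2 = -8$)
$\left(89 - 8 \left(-23 - S\right)\right) - 32524 = \left(89 - 8 \left(-23 - -8\right)\right) - 32524 = \left(89 - 8 \left(-23 + 8\right)\right) - 32524 = \left(89 - -120\right) - 32524 = \left(89 + 120\right) - 32524 = 209 - 32524 = -32315$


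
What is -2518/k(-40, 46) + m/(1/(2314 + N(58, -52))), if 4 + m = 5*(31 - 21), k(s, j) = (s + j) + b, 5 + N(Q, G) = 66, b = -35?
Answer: 3170768/29 ≈ 1.0934e+5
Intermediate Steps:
N(Q, G) = 61 (N(Q, G) = -5 + 66 = 61)
k(s, j) = -35 + j + s (k(s, j) = (s + j) - 35 = (j + s) - 35 = -35 + j + s)
m = 46 (m = -4 + 5*(31 - 21) = -4 + 5*10 = -4 + 50 = 46)
-2518/k(-40, 46) + m/(1/(2314 + N(58, -52))) = -2518/(-35 + 46 - 40) + 46/(1/(2314 + 61)) = -2518/(-29) + 46/(1/2375) = -2518*(-1/29) + 46/(1/2375) = 2518/29 + 46*2375 = 2518/29 + 109250 = 3170768/29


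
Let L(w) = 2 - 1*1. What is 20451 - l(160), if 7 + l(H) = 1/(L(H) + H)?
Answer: 3293737/161 ≈ 20458.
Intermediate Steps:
L(w) = 1 (L(w) = 2 - 1 = 1)
l(H) = -7 + 1/(1 + H)
20451 - l(160) = 20451 - (-6 - 7*160)/(1 + 160) = 20451 - (-6 - 1120)/161 = 20451 - (-1126)/161 = 20451 - 1*(-1126/161) = 20451 + 1126/161 = 3293737/161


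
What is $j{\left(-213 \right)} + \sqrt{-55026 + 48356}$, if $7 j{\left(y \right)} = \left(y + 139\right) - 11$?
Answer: $- \frac{85}{7} + i \sqrt{6670} \approx -12.143 + 81.67 i$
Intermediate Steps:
$j{\left(y \right)} = \frac{128}{7} + \frac{y}{7}$ ($j{\left(y \right)} = \frac{\left(y + 139\right) - 11}{7} = \frac{\left(139 + y\right) - 11}{7} = \frac{128 + y}{7} = \frac{128}{7} + \frac{y}{7}$)
$j{\left(-213 \right)} + \sqrt{-55026 + 48356} = \left(\frac{128}{7} + \frac{1}{7} \left(-213\right)\right) + \sqrt{-55026 + 48356} = \left(\frac{128}{7} - \frac{213}{7}\right) + \sqrt{-6670} = - \frac{85}{7} + i \sqrt{6670}$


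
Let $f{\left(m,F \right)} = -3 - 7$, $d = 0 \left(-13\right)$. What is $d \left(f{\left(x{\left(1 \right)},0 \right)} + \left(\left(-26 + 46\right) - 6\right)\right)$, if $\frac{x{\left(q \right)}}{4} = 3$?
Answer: $0$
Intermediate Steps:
$d = 0$
$x{\left(q \right)} = 12$ ($x{\left(q \right)} = 4 \cdot 3 = 12$)
$f{\left(m,F \right)} = -10$ ($f{\left(m,F \right)} = -3 - 7 = -10$)
$d \left(f{\left(x{\left(1 \right)},0 \right)} + \left(\left(-26 + 46\right) - 6\right)\right) = 0 \left(-10 + \left(\left(-26 + 46\right) - 6\right)\right) = 0 \left(-10 + \left(20 - 6\right)\right) = 0 \left(-10 + 14\right) = 0 \cdot 4 = 0$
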